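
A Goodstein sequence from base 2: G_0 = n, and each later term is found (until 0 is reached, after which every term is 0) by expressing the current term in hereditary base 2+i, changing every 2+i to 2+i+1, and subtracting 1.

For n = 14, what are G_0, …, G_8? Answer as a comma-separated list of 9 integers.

14, 110, 1281, 18750, 326591, 5862840, 134404971, 3487116548, 100000555551

[0] 14 ≡ 2^(2 + 1) + 2^2 + 2 (base 2). Lift 3: 111. −1: 110.
[1] 110 ≡ 3^(3 + 1) + 3^3 + 2 (base 3). Lift 4: 1282. −1: 1281.
[2] 1281 ≡ 4^(4 + 1) + 4^4 + 1 (base 4). Lift 5: 18751. −1: 18750.
[3] 18750 ≡ 5^(5 + 1) + 5^5 (base 5). Lift 6: 326592. −1: 326591.
[4] 326591 ≡ 6^(6 + 1) + 5·6^5 + 5·6^4 + 5·6^3 + 5·6^2 + 5·6 + 5 (base 6). Lift 7: 5862841. −1: 5862840.
[5] 5862840 ≡ 7^(7 + 1) + 5·7^5 + 5·7^4 + 5·7^3 + 5·7^2 + 5·7 + 4 (base 7). Lift 8: 134404972. −1: 134404971.
[6] 134404971 ≡ 8^(8 + 1) + 5·8^5 + 5·8^4 + 5·8^3 + 5·8^2 + 5·8 + 3 (base 8). Lift 9: 3487116549. −1: 3487116548.
[7] 3487116548 ≡ 9^(9 + 1) + 5·9^5 + 5·9^4 + 5·9^3 + 5·9^2 + 5·9 + 2 (base 9). Lift 10: 100000555552. −1: 100000555551.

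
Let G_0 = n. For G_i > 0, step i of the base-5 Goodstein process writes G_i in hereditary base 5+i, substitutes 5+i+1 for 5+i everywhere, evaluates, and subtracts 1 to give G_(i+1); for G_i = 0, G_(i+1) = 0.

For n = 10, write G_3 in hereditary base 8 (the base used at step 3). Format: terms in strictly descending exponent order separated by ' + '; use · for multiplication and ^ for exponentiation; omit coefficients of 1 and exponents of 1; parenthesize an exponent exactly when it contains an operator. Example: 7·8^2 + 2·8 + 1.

[0] 10 ≡ 2·5 (base 5). Lift 6: 12. −1: 11.
[1] 11 ≡ 6 + 5 (base 6). Lift 7: 12. −1: 11.
[2] 11 ≡ 7 + 4 (base 7). Lift 8: 12. −1: 11.
[3] 11 ≡ 8 + 3 (base 8). Lift 9: 12. −1: 11.

8 + 3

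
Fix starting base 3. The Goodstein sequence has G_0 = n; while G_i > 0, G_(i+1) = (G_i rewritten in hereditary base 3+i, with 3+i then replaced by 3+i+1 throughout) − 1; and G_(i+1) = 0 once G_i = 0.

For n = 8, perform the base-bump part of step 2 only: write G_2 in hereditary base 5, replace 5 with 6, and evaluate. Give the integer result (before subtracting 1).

12

step 0: 8 = 2·3 + 2; sub 4 for 3: 2·4 + 2; = 10; G_1 = 10−1 = 9
step 1: 9 = 2·4 + 1; sub 5 for 4: 2·5 + 1; = 11; G_2 = 11−1 = 10
step 2: 10 = 2·5; sub 6 for 5: 2·6; = 12; G_3 = 12−1 = 11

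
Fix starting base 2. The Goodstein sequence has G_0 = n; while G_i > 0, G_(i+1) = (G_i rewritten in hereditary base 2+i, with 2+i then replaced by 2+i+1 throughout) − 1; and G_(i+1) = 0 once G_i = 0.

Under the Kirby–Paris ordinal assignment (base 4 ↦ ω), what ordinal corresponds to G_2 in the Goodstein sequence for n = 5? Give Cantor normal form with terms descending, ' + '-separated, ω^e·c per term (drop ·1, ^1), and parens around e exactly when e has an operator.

ω^3·3 + ω^2·3 + ω·3 + 3

step 0: 5 = 2^2 + 1; sub 3 for 2: 3^3 + 1; = 28; G_1 = 28−1 = 27
step 1: 27 = 3^3; sub 4 for 3: 4^4; = 256; G_2 = 256−1 = 255
step 2: 255 = 3·4^3 + 3·4^2 + 3·4 + 3; sub 5 for 4: 3·5^3 + 3·5^2 + 3·5 + 3; = 468; G_3 = 468−1 = 467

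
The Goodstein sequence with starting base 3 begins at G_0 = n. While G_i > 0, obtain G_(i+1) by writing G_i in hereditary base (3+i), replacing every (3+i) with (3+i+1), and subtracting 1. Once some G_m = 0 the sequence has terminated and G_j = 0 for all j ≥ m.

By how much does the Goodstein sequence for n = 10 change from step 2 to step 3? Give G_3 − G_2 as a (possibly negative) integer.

3

10 —HB3→ 3^2 + 1 —bump→ 4^2 + 1 = 17 —(−1)→ 16
16 —HB4→ 4^2 —bump→ 5^2 = 25 —(−1)→ 24
24 —HB5→ 4·5 + 4 —bump→ 4·6 + 4 = 28 —(−1)→ 27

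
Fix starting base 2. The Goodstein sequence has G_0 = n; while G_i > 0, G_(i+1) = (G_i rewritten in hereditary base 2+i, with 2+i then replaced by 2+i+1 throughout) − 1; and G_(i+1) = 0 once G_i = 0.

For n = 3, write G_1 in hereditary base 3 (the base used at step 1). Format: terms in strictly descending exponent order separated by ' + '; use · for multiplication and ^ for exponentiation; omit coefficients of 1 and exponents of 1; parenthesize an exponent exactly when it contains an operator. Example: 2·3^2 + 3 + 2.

3

G_0=3  [base 2] 2 + 1  →[2↦3]→  3 + 1 = 4  −1 ⇒ G_1=3
G_1=3  [base 3] 3  →[3↦4]→  4 = 4  −1 ⇒ G_2=3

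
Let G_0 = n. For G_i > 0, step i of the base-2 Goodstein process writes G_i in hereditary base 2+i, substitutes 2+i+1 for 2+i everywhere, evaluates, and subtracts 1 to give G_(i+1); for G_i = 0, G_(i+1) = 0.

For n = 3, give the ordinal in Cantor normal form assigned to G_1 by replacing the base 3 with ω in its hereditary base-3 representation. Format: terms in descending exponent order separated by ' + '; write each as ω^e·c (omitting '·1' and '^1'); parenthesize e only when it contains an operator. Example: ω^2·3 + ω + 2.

(0) 3|_2 = 2 + 1 ↦ 3 + 1|_3 = 4 ⇒ 3
(1) 3|_3 = 3 ↦ 4|_4 = 4 ⇒ 3

ω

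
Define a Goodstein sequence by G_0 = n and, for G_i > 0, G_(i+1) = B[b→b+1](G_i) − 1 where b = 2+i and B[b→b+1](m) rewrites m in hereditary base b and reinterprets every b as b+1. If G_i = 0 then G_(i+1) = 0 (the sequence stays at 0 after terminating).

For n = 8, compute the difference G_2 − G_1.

step 0: 8 = 2^(2 + 1); sub 3 for 2: 3^(3 + 1); = 81; G_1 = 81−1 = 80
step 1: 80 = 2·3^3 + 2·3^2 + 2·3 + 2; sub 4 for 3: 2·4^4 + 2·4^2 + 2·4 + 2; = 554; G_2 = 554−1 = 553

473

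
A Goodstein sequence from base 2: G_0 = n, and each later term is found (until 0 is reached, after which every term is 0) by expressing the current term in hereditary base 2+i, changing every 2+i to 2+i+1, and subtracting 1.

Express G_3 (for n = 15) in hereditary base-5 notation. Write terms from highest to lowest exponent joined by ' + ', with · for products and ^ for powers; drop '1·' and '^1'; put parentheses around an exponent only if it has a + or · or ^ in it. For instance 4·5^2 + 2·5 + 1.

5^(5 + 1) + 5^5 + 2

15 —HB2→ 2^(2 + 1) + 2^2 + 2 + 1 —bump→ 3^(3 + 1) + 3^3 + 3 + 1 = 112 —(−1)→ 111
111 —HB3→ 3^(3 + 1) + 3^3 + 3 —bump→ 4^(4 + 1) + 4^4 + 4 = 1284 —(−1)→ 1283
1283 —HB4→ 4^(4 + 1) + 4^4 + 3 —bump→ 5^(5 + 1) + 5^5 + 3 = 18753 —(−1)→ 18752
18752 —HB5→ 5^(5 + 1) + 5^5 + 2 —bump→ 6^(6 + 1) + 6^6 + 2 = 326594 —(−1)→ 326593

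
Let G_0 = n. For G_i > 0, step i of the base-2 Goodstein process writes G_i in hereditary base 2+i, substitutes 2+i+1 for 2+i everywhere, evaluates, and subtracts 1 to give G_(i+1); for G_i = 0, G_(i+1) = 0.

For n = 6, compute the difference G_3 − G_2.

2868

G_0 = 6. HB_2(6) = 2^2 + 2. Bump = 30. G_1 = 29.
G_1 = 29. HB_3(29) = 3^3 + 2. Bump = 258. G_2 = 257.
G_2 = 257. HB_4(257) = 4^4 + 1. Bump = 3126. G_3 = 3125.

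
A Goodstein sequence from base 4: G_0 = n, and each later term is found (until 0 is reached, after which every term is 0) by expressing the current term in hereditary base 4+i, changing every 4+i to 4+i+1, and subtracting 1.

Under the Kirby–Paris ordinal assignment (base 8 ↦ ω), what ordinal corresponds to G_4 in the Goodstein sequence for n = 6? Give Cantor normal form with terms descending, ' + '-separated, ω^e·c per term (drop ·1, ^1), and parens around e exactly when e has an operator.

(0) 6|_4 = 4 + 2 ↦ 5 + 2|_5 = 7 ⇒ 6
(1) 6|_5 = 5 + 1 ↦ 6 + 1|_6 = 7 ⇒ 6
(2) 6|_6 = 6 ↦ 7|_7 = 7 ⇒ 6
(3) 6|_7 = 6 ↦ 6|_8 = 6 ⇒ 5

5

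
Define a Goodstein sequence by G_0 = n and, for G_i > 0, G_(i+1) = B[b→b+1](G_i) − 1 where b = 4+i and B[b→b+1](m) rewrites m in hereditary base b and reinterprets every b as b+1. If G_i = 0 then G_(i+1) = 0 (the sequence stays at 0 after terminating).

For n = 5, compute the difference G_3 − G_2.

step 0: 5 = 4 + 1; sub 5 for 4: 5 + 1; = 6; G_1 = 6−1 = 5
step 1: 5 = 5; sub 6 for 5: 6; = 6; G_2 = 6−1 = 5
step 2: 5 = 5; sub 7 for 6: 5; = 5; G_3 = 5−1 = 4

-1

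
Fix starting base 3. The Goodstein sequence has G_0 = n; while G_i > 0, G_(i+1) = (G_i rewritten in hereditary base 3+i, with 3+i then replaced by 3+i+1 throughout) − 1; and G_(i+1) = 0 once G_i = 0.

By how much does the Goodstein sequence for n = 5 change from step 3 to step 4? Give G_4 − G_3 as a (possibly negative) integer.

5 —HB3→ 3 + 2 —bump→ 4 + 2 = 6 —(−1)→ 5
5 —HB4→ 4 + 1 —bump→ 5 + 1 = 6 —(−1)→ 5
5 —HB5→ 5 —bump→ 6 = 6 —(−1)→ 5
5 —HB6→ 5 —bump→ 5 = 5 —(−1)→ 4

-1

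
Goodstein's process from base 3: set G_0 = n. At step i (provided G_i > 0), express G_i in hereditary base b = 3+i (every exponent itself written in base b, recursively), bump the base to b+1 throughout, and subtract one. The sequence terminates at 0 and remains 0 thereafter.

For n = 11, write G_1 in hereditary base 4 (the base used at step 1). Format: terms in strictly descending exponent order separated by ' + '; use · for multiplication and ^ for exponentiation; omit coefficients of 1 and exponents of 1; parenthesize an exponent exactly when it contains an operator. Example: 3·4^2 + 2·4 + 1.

4^2 + 1

11 —HB3→ 3^2 + 2 —bump→ 4^2 + 2 = 18 —(−1)→ 17
17 —HB4→ 4^2 + 1 —bump→ 5^2 + 1 = 26 —(−1)→ 25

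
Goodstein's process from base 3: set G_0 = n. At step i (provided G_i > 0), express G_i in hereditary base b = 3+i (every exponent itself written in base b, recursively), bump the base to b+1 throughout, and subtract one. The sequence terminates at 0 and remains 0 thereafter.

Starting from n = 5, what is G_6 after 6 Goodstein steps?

G_0=5  [base 3] 3 + 2  →[3↦4]→  4 + 2 = 6  −1 ⇒ G_1=5
G_1=5  [base 4] 4 + 1  →[4↦5]→  5 + 1 = 6  −1 ⇒ G_2=5
G_2=5  [base 5] 5  →[5↦6]→  6 = 6  −1 ⇒ G_3=5
G_3=5  [base 6] 5  →[6↦7]→  5 = 5  −1 ⇒ G_4=4
G_4=4  [base 7] 4  →[7↦8]→  4 = 4  −1 ⇒ G_5=3
G_5=3  [base 8] 3  →[8↦9]→  3 = 3  −1 ⇒ G_6=2

2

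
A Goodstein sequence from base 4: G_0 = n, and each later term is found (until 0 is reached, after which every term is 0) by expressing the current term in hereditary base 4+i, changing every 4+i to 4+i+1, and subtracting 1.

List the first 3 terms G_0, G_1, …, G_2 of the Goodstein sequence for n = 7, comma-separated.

7, 7, 7

G_0=7  [base 4] 4 + 3  →[4↦5]→  5 + 3 = 8  −1 ⇒ G_1=7
G_1=7  [base 5] 5 + 2  →[5↦6]→  6 + 2 = 8  −1 ⇒ G_2=7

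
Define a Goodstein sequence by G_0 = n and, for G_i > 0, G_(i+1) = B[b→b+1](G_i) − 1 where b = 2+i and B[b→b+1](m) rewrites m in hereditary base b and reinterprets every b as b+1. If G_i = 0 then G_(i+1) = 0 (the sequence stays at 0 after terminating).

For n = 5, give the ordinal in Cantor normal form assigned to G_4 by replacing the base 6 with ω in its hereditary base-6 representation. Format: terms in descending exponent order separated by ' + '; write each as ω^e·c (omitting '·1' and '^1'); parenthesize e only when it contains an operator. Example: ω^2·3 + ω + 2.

ω^3·3 + ω^2·3 + ω·3 + 1

5 —HB2→ 2^2 + 1 —bump→ 3^3 + 1 = 28 —(−1)→ 27
27 —HB3→ 3^3 —bump→ 4^4 = 256 —(−1)→ 255
255 —HB4→ 3·4^3 + 3·4^2 + 3·4 + 3 —bump→ 3·5^3 + 3·5^2 + 3·5 + 3 = 468 —(−1)→ 467
467 —HB5→ 3·5^3 + 3·5^2 + 3·5 + 2 —bump→ 3·6^3 + 3·6^2 + 3·6 + 2 = 776 —(−1)→ 775
775 —HB6→ 3·6^3 + 3·6^2 + 3·6 + 1 —bump→ 3·7^3 + 3·7^2 + 3·7 + 1 = 1198 —(−1)→ 1197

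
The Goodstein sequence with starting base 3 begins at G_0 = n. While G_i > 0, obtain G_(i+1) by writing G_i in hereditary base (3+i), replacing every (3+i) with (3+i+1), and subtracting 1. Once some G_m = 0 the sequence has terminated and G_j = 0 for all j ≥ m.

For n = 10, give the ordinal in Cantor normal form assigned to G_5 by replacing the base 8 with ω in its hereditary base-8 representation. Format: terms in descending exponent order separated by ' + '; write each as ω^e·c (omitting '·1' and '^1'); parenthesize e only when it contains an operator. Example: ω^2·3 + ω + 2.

step 0: 10 = 3^2 + 1; sub 4 for 3: 4^2 + 1; = 17; G_1 = 17−1 = 16
step 1: 16 = 4^2; sub 5 for 4: 5^2; = 25; G_2 = 25−1 = 24
step 2: 24 = 4·5 + 4; sub 6 for 5: 4·6 + 4; = 28; G_3 = 28−1 = 27
step 3: 27 = 4·6 + 3; sub 7 for 6: 4·7 + 3; = 31; G_4 = 31−1 = 30
step 4: 30 = 4·7 + 2; sub 8 for 7: 4·8 + 2; = 34; G_5 = 34−1 = 33

ω·4 + 1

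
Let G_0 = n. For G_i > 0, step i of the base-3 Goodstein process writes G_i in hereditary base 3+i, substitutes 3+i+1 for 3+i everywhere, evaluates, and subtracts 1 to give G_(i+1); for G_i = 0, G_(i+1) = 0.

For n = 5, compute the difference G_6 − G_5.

[0] 5 ≡ 3 + 2 (base 3). Lift 4: 6. −1: 5.
[1] 5 ≡ 4 + 1 (base 4). Lift 5: 6. −1: 5.
[2] 5 ≡ 5 (base 5). Lift 6: 6. −1: 5.
[3] 5 ≡ 5 (base 6). Lift 7: 5. −1: 4.
[4] 4 ≡ 4 (base 7). Lift 8: 4. −1: 3.
[5] 3 ≡ 3 (base 8). Lift 9: 3. −1: 2.

-1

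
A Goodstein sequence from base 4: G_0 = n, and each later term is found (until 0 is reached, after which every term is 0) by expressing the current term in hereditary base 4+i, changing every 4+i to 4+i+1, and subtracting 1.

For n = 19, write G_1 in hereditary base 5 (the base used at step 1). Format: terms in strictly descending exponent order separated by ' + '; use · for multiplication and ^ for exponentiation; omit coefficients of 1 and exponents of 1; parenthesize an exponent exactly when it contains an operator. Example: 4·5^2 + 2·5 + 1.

G_0 = 19. HB_4(19) = 4^2 + 3. Bump = 28. G_1 = 27.
G_1 = 27. HB_5(27) = 5^2 + 2. Bump = 38. G_2 = 37.

5^2 + 2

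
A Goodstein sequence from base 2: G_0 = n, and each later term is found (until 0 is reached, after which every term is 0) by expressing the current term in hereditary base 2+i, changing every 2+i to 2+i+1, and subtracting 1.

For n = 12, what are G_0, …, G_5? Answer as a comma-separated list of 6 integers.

G_0 = 12. HB_2(12) = 2^(2 + 1) + 2^2. Bump = 108. G_1 = 107.
G_1 = 107. HB_3(107) = 3^(3 + 1) + 2·3^2 + 2·3 + 2. Bump = 1066. G_2 = 1065.
G_2 = 1065. HB_4(1065) = 4^(4 + 1) + 2·4^2 + 2·4 + 1. Bump = 15686. G_3 = 15685.
G_3 = 15685. HB_5(15685) = 5^(5 + 1) + 2·5^2 + 2·5. Bump = 280020. G_4 = 280019.
G_4 = 280019. HB_6(280019) = 6^(6 + 1) + 2·6^2 + 6 + 5. Bump = 5764911. G_5 = 5764910.

12, 107, 1065, 15685, 280019, 5764910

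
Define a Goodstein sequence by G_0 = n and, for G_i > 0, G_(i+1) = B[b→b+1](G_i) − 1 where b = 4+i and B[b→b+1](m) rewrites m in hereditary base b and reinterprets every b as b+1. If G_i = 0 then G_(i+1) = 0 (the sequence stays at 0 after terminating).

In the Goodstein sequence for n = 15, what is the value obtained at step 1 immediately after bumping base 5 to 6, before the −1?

20

base 4: 15 = 3·4 + 3; at 5: 3·5 + 3 = 18; next = 17
base 5: 17 = 3·5 + 2; at 6: 3·6 + 2 = 20; next = 19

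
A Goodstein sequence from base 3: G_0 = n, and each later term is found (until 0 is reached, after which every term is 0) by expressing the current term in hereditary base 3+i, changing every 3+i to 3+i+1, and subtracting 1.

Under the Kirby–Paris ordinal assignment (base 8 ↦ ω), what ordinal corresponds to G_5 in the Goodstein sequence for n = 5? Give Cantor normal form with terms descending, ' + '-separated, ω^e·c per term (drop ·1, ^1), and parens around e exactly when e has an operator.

3

step 0: 5 = 3 + 2; sub 4 for 3: 4 + 2; = 6; G_1 = 6−1 = 5
step 1: 5 = 4 + 1; sub 5 for 4: 5 + 1; = 6; G_2 = 6−1 = 5
step 2: 5 = 5; sub 6 for 5: 6; = 6; G_3 = 6−1 = 5
step 3: 5 = 5; sub 7 for 6: 5; = 5; G_4 = 5−1 = 4
step 4: 4 = 4; sub 8 for 7: 4; = 4; G_5 = 4−1 = 3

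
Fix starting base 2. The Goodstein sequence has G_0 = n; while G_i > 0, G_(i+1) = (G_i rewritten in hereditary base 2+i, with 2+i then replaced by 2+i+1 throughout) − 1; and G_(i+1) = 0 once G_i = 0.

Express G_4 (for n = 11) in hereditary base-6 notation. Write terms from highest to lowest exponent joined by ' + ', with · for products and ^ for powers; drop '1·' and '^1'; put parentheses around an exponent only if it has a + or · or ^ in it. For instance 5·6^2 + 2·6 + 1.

6^(6 + 1) + 1

11 —HB2→ 2^(2 + 1) + 2 + 1 —bump→ 3^(3 + 1) + 3 + 1 = 85 —(−1)→ 84
84 —HB3→ 3^(3 + 1) + 3 —bump→ 4^(4 + 1) + 4 = 1028 —(−1)→ 1027
1027 —HB4→ 4^(4 + 1) + 3 —bump→ 5^(5 + 1) + 3 = 15628 —(−1)→ 15627
15627 —HB5→ 5^(5 + 1) + 2 —bump→ 6^(6 + 1) + 2 = 279938 —(−1)→ 279937
279937 —HB6→ 6^(6 + 1) + 1 —bump→ 7^(7 + 1) + 1 = 5764802 —(−1)→ 5764801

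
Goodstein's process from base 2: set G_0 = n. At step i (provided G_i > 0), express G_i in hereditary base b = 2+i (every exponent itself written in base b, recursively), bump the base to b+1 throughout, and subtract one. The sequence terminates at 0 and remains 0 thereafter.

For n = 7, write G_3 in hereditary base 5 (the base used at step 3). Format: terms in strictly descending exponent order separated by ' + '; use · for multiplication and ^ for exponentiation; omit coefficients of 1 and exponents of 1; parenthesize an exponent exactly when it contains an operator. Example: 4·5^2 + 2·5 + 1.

i=0: 7 = 2^2 + 2 + 1 (b=2); 2→3: 3^3 + 3 + 1 = 31; 31−1 = 30
i=1: 30 = 3^3 + 3 (b=3); 3→4: 4^4 + 4 = 260; 260−1 = 259
i=2: 259 = 4^4 + 3 (b=4); 4→5: 5^5 + 3 = 3128; 3128−1 = 3127
i=3: 3127 = 5^5 + 2 (b=5); 5→6: 6^6 + 2 = 46658; 46658−1 = 46657

5^5 + 2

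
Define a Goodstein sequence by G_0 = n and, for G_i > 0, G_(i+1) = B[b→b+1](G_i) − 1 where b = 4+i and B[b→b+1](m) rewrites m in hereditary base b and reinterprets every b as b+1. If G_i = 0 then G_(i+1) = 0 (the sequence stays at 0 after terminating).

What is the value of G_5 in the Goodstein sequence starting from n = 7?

6

i=0: 7 = 4 + 3 (b=4); 4→5: 5 + 3 = 8; 8−1 = 7
i=1: 7 = 5 + 2 (b=5); 5→6: 6 + 2 = 8; 8−1 = 7
i=2: 7 = 6 + 1 (b=6); 6→7: 7 + 1 = 8; 8−1 = 7
i=3: 7 = 7 (b=7); 7→8: 8 = 8; 8−1 = 7
i=4: 7 = 7 (b=8); 8→9: 7 = 7; 7−1 = 6
i=5: 6 = 6 (b=9); 9→10: 6 = 6; 6−1 = 5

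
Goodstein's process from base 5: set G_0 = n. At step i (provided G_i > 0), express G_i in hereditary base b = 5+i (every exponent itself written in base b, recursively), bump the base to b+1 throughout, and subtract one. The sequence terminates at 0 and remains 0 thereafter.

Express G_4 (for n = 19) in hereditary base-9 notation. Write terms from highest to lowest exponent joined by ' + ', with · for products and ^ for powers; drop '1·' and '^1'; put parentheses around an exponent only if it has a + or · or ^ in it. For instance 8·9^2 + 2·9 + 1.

3·9

i=0: 19 = 3·5 + 4 (b=5); 5→6: 3·6 + 4 = 22; 22−1 = 21
i=1: 21 = 3·6 + 3 (b=6); 6→7: 3·7 + 3 = 24; 24−1 = 23
i=2: 23 = 3·7 + 2 (b=7); 7→8: 3·8 + 2 = 26; 26−1 = 25
i=3: 25 = 3·8 + 1 (b=8); 8→9: 3·9 + 1 = 28; 28−1 = 27
i=4: 27 = 3·9 (b=9); 9→10: 3·10 = 30; 30−1 = 29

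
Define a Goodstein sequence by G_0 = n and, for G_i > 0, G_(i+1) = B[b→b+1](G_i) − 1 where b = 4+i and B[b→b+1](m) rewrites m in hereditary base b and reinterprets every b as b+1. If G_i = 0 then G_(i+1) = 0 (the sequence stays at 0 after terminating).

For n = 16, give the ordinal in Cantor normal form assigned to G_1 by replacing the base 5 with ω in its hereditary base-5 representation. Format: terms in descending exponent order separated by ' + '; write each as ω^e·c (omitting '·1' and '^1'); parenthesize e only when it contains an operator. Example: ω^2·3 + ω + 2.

step 0: 16 = 4^2; sub 5 for 4: 5^2; = 25; G_1 = 25−1 = 24
step 1: 24 = 4·5 + 4; sub 6 for 5: 4·6 + 4; = 28; G_2 = 28−1 = 27

ω·4 + 4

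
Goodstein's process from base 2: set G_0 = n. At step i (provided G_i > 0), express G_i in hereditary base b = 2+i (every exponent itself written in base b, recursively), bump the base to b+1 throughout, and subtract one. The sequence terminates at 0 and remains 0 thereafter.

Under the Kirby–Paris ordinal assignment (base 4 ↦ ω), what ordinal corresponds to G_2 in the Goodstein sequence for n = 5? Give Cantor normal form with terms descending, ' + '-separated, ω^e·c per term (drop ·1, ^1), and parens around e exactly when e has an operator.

ω^3·3 + ω^2·3 + ω·3 + 3

G_0 = 5. HB_2(5) = 2^2 + 1. Bump = 28. G_1 = 27.
G_1 = 27. HB_3(27) = 3^3. Bump = 256. G_2 = 255.
G_2 = 255. HB_4(255) = 3·4^3 + 3·4^2 + 3·4 + 3. Bump = 468. G_3 = 467.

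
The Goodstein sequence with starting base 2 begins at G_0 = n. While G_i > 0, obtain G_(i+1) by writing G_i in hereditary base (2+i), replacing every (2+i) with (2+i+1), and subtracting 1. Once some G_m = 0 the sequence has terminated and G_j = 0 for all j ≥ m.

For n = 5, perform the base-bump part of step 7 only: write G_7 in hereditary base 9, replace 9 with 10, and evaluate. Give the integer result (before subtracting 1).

[0] 5 ≡ 2^2 + 1 (base 2). Lift 3: 28. −1: 27.
[1] 27 ≡ 3^3 (base 3). Lift 4: 256. −1: 255.
[2] 255 ≡ 3·4^3 + 3·4^2 + 3·4 + 3 (base 4). Lift 5: 468. −1: 467.
[3] 467 ≡ 3·5^3 + 3·5^2 + 3·5 + 2 (base 5). Lift 6: 776. −1: 775.
[4] 775 ≡ 3·6^3 + 3·6^2 + 3·6 + 1 (base 6). Lift 7: 1198. −1: 1197.
[5] 1197 ≡ 3·7^3 + 3·7^2 + 3·7 (base 7). Lift 8: 1752. −1: 1751.
[6] 1751 ≡ 3·8^3 + 3·8^2 + 2·8 + 7 (base 8). Lift 9: 2455. −1: 2454.

3326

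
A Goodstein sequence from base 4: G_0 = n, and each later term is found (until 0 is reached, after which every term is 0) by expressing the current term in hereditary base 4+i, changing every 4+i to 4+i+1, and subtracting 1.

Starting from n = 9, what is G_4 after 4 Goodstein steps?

[0] 9 ≡ 2·4 + 1 (base 4). Lift 5: 11. −1: 10.
[1] 10 ≡ 2·5 (base 5). Lift 6: 12. −1: 11.
[2] 11 ≡ 6 + 5 (base 6). Lift 7: 12. −1: 11.
[3] 11 ≡ 7 + 4 (base 7). Lift 8: 12. −1: 11.
[4] 11 ≡ 8 + 3 (base 8). Lift 9: 12. −1: 11.

11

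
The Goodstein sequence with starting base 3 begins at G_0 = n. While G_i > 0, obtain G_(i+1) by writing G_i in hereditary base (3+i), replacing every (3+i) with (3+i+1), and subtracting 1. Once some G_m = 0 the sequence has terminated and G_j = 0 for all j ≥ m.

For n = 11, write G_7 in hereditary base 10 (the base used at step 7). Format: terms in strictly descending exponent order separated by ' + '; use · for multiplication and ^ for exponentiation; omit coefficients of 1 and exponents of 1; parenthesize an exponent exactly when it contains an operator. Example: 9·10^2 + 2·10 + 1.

5·10 + 1

base 3: 11 = 3^2 + 2; at 4: 4^2 + 2 = 18; next = 17
base 4: 17 = 4^2 + 1; at 5: 5^2 + 1 = 26; next = 25
base 5: 25 = 5^2; at 6: 6^2 = 36; next = 35
base 6: 35 = 5·6 + 5; at 7: 5·7 + 5 = 40; next = 39
base 7: 39 = 5·7 + 4; at 8: 5·8 + 4 = 44; next = 43
base 8: 43 = 5·8 + 3; at 9: 5·9 + 3 = 48; next = 47
base 9: 47 = 5·9 + 2; at 10: 5·10 + 2 = 52; next = 51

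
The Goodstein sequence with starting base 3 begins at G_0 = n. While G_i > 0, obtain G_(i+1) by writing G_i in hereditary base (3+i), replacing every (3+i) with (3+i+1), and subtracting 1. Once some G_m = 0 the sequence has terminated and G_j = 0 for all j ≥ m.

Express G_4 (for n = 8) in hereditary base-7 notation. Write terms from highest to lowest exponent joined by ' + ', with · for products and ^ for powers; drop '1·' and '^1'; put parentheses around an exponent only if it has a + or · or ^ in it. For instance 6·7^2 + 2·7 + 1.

7 + 4

(0) 8|_3 = 2·3 + 2 ↦ 2·4 + 2|_4 = 10 ⇒ 9
(1) 9|_4 = 2·4 + 1 ↦ 2·5 + 1|_5 = 11 ⇒ 10
(2) 10|_5 = 2·5 ↦ 2·6|_6 = 12 ⇒ 11
(3) 11|_6 = 6 + 5 ↦ 7 + 5|_7 = 12 ⇒ 11
(4) 11|_7 = 7 + 4 ↦ 8 + 4|_8 = 12 ⇒ 11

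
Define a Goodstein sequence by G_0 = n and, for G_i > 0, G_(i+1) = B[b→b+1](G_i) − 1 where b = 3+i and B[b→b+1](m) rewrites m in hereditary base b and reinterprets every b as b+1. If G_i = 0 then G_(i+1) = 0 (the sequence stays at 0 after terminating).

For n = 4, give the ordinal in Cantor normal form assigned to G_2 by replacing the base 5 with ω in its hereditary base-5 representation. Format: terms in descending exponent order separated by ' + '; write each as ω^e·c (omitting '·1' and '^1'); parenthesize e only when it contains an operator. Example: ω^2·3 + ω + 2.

step 0: 4 = 3 + 1; sub 4 for 3: 4 + 1; = 5; G_1 = 5−1 = 4
step 1: 4 = 4; sub 5 for 4: 5; = 5; G_2 = 5−1 = 4
step 2: 4 = 4; sub 6 for 5: 4; = 4; G_3 = 4−1 = 3

4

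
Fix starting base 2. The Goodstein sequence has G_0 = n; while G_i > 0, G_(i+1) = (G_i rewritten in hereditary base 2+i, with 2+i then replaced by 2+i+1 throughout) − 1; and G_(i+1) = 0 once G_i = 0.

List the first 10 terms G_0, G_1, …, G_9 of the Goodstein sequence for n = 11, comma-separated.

11 —HB2→ 2^(2 + 1) + 2 + 1 —bump→ 3^(3 + 1) + 3 + 1 = 85 —(−1)→ 84
84 —HB3→ 3^(3 + 1) + 3 —bump→ 4^(4 + 1) + 4 = 1028 —(−1)→ 1027
1027 —HB4→ 4^(4 + 1) + 3 —bump→ 5^(5 + 1) + 3 = 15628 —(−1)→ 15627
15627 —HB5→ 5^(5 + 1) + 2 —bump→ 6^(6 + 1) + 2 = 279938 —(−1)→ 279937
279937 —HB6→ 6^(6 + 1) + 1 —bump→ 7^(7 + 1) + 1 = 5764802 —(−1)→ 5764801
5764801 —HB7→ 7^(7 + 1) —bump→ 8^(8 + 1) = 134217728 —(−1)→ 134217727
134217727 —HB8→ 7·8^8 + 7·8^7 + 7·8^6 + 7·8^5 + 7·8^4 + 7·8^3 + 7·8^2 + 7·8 + 7 —bump→ 7·9^9 + 7·9^7 + 7·9^6 + 7·9^5 + 7·9^4 + 7·9^3 + 7·9^2 + 7·9 + 7 = 2749609303 —(−1)→ 2749609302
2749609302 —HB9→ 7·9^9 + 7·9^7 + 7·9^6 + 7·9^5 + 7·9^4 + 7·9^3 + 7·9^2 + 7·9 + 6 —bump→ 7·10^10 + 7·10^7 + 7·10^6 + 7·10^5 + 7·10^4 + 7·10^3 + 7·10^2 + 7·10 + 6 = 70077777776 —(−1)→ 70077777775
70077777775 —HB10→ 7·10^10 + 7·10^7 + 7·10^6 + 7·10^5 + 7·10^4 + 7·10^3 + 7·10^2 + 7·10 + 5 —bump→ 7·11^11 + 7·11^7 + 7·11^6 + 7·11^5 + 7·11^4 + 7·11^3 + 7·11^2 + 7·11 + 5 = 1997331745491 —(−1)→ 1997331745490

11, 84, 1027, 15627, 279937, 5764801, 134217727, 2749609302, 70077777775, 1997331745490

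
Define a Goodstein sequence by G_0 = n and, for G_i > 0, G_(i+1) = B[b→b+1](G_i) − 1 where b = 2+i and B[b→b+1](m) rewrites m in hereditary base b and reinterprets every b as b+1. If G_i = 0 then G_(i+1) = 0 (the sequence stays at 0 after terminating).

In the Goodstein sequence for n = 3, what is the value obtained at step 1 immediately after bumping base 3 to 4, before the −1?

(0) 3|_2 = 2 + 1 ↦ 3 + 1|_3 = 4 ⇒ 3
(1) 3|_3 = 3 ↦ 4|_4 = 4 ⇒ 3

4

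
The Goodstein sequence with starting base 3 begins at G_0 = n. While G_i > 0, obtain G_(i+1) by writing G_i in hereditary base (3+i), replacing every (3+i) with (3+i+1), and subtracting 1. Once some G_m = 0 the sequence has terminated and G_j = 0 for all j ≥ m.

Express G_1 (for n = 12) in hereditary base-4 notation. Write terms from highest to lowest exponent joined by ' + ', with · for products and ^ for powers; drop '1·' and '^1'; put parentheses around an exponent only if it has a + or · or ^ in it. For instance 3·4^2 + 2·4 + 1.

4^2 + 3

G_0 = 12. HB_3(12) = 3^2 + 3. Bump = 20. G_1 = 19.
G_1 = 19. HB_4(19) = 4^2 + 3. Bump = 28. G_2 = 27.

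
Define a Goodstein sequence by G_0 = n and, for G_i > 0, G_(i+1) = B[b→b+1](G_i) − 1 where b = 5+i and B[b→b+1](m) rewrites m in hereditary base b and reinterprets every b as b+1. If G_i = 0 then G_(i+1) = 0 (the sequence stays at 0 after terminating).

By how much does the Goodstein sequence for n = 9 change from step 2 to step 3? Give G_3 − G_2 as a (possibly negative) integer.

9 —HB5→ 5 + 4 —bump→ 6 + 4 = 10 —(−1)→ 9
9 —HB6→ 6 + 3 —bump→ 7 + 3 = 10 —(−1)→ 9
9 —HB7→ 7 + 2 —bump→ 8 + 2 = 10 —(−1)→ 9

0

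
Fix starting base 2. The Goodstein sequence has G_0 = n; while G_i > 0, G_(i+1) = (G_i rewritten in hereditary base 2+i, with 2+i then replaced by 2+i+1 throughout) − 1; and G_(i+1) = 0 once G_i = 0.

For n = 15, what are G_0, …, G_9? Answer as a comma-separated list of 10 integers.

15, 111, 1283, 18752, 326593, 6588344, 150994943, 3524450280, 100077777775, 3138578427934

i=0: 15 = 2^(2 + 1) + 2^2 + 2 + 1 (b=2); 2→3: 3^(3 + 1) + 3^3 + 3 + 1 = 112; 112−1 = 111
i=1: 111 = 3^(3 + 1) + 3^3 + 3 (b=3); 3→4: 4^(4 + 1) + 4^4 + 4 = 1284; 1284−1 = 1283
i=2: 1283 = 4^(4 + 1) + 4^4 + 3 (b=4); 4→5: 5^(5 + 1) + 5^5 + 3 = 18753; 18753−1 = 18752
i=3: 18752 = 5^(5 + 1) + 5^5 + 2 (b=5); 5→6: 6^(6 + 1) + 6^6 + 2 = 326594; 326594−1 = 326593
i=4: 326593 = 6^(6 + 1) + 6^6 + 1 (b=6); 6→7: 7^(7 + 1) + 7^7 + 1 = 6588345; 6588345−1 = 6588344
i=5: 6588344 = 7^(7 + 1) + 7^7 (b=7); 7→8: 8^(8 + 1) + 8^8 = 150994944; 150994944−1 = 150994943
i=6: 150994943 = 8^(8 + 1) + 7·8^7 + 7·8^6 + 7·8^5 + 7·8^4 + 7·8^3 + 7·8^2 + 7·8 + 7 (b=8); 8→9: 9^(9 + 1) + 7·9^7 + 7·9^6 + 7·9^5 + 7·9^4 + 7·9^3 + 7·9^2 + 7·9 + 7 = 3524450281; 3524450281−1 = 3524450280
i=7: 3524450280 = 9^(9 + 1) + 7·9^7 + 7·9^6 + 7·9^5 + 7·9^4 + 7·9^3 + 7·9^2 + 7·9 + 6 (b=9); 9→10: 10^(10 + 1) + 7·10^7 + 7·10^6 + 7·10^5 + 7·10^4 + 7·10^3 + 7·10^2 + 7·10 + 6 = 100077777776; 100077777776−1 = 100077777775
i=8: 100077777775 = 10^(10 + 1) + 7·10^7 + 7·10^6 + 7·10^5 + 7·10^4 + 7·10^3 + 7·10^2 + 7·10 + 5 (b=10); 10→11: 11^(11 + 1) + 7·11^7 + 7·11^6 + 7·11^5 + 7·11^4 + 7·11^3 + 7·11^2 + 7·11 + 5 = 3138578427935; 3138578427935−1 = 3138578427934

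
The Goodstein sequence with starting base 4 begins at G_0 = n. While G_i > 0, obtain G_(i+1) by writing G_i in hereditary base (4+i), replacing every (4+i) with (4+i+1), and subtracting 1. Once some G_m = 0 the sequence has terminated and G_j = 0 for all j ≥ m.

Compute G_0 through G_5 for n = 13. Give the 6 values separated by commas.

[0] 13 ≡ 3·4 + 1 (base 4). Lift 5: 16. −1: 15.
[1] 15 ≡ 3·5 (base 5). Lift 6: 18. −1: 17.
[2] 17 ≡ 2·6 + 5 (base 6). Lift 7: 19. −1: 18.
[3] 18 ≡ 2·7 + 4 (base 7). Lift 8: 20. −1: 19.
[4] 19 ≡ 2·8 + 3 (base 8). Lift 9: 21. −1: 20.

13, 15, 17, 18, 19, 20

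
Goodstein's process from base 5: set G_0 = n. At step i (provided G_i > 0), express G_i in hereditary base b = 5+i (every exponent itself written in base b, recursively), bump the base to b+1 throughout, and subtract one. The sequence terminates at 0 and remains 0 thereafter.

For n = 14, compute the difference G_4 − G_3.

1

base 5: 14 = 2·5 + 4; at 6: 2·6 + 4 = 16; next = 15
base 6: 15 = 2·6 + 3; at 7: 2·7 + 3 = 17; next = 16
base 7: 16 = 2·7 + 2; at 8: 2·8 + 2 = 18; next = 17
base 8: 17 = 2·8 + 1; at 9: 2·9 + 1 = 19; next = 18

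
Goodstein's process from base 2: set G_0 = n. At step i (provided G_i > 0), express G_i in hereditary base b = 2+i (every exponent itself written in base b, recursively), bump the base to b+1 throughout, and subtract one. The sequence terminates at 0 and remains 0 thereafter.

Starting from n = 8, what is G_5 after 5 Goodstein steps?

1647195

(0) 8|_2 = 2^(2 + 1) ↦ 3^(3 + 1)|_3 = 81 ⇒ 80
(1) 80|_3 = 2·3^3 + 2·3^2 + 2·3 + 2 ↦ 2·4^4 + 2·4^2 + 2·4 + 2|_4 = 554 ⇒ 553
(2) 553|_4 = 2·4^4 + 2·4^2 + 2·4 + 1 ↦ 2·5^5 + 2·5^2 + 2·5 + 1|_5 = 6311 ⇒ 6310
(3) 6310|_5 = 2·5^5 + 2·5^2 + 2·5 ↦ 2·6^6 + 2·6^2 + 2·6|_6 = 93396 ⇒ 93395
(4) 93395|_6 = 2·6^6 + 2·6^2 + 6 + 5 ↦ 2·7^7 + 2·7^2 + 7 + 5|_7 = 1647196 ⇒ 1647195
(5) 1647195|_7 = 2·7^7 + 2·7^2 + 7 + 4 ↦ 2·8^8 + 2·8^2 + 8 + 4|_8 = 33554572 ⇒ 33554571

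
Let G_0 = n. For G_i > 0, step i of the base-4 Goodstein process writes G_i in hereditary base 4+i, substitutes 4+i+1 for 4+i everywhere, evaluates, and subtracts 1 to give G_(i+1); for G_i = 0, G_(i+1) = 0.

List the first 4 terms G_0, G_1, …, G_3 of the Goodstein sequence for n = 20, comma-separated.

i=0: 20 = 4^2 + 4 (b=4); 4→5: 5^2 + 5 = 30; 30−1 = 29
i=1: 29 = 5^2 + 4 (b=5); 5→6: 6^2 + 4 = 40; 40−1 = 39
i=2: 39 = 6^2 + 3 (b=6); 6→7: 7^2 + 3 = 52; 52−1 = 51

20, 29, 39, 51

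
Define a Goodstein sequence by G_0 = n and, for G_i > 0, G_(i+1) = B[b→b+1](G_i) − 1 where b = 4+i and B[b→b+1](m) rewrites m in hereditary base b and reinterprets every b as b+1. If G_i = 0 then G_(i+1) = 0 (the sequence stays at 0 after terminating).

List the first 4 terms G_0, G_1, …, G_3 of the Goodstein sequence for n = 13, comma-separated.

13 —HB4→ 3·4 + 1 —bump→ 3·5 + 1 = 16 —(−1)→ 15
15 —HB5→ 3·5 —bump→ 3·6 = 18 —(−1)→ 17
17 —HB6→ 2·6 + 5 —bump→ 2·7 + 5 = 19 —(−1)→ 18

13, 15, 17, 18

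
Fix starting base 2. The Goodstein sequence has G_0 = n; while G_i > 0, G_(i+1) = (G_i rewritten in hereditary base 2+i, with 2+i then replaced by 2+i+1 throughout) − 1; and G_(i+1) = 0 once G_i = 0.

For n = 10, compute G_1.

[0] 10 ≡ 2^(2 + 1) + 2 (base 2). Lift 3: 84. −1: 83.
[1] 83 ≡ 3^(3 + 1) + 2 (base 3). Lift 4: 1026. −1: 1025.

83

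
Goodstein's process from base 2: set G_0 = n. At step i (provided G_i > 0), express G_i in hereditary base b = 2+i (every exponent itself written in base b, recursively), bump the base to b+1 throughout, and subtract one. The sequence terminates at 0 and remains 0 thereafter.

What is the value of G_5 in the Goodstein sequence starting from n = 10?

10 —HB2→ 2^(2 + 1) + 2 —bump→ 3^(3 + 1) + 3 = 84 —(−1)→ 83
83 —HB3→ 3^(3 + 1) + 2 —bump→ 4^(4 + 1) + 2 = 1026 —(−1)→ 1025
1025 —HB4→ 4^(4 + 1) + 1 —bump→ 5^(5 + 1) + 1 = 15626 —(−1)→ 15625
15625 —HB5→ 5^(5 + 1) —bump→ 6^(6 + 1) = 279936 —(−1)→ 279935
279935 —HB6→ 5·6^6 + 5·6^5 + 5·6^4 + 5·6^3 + 5·6^2 + 5·6 + 5 —bump→ 5·7^7 + 5·7^5 + 5·7^4 + 5·7^3 + 5·7^2 + 5·7 + 5 = 4215755 —(−1)→ 4215754

4215754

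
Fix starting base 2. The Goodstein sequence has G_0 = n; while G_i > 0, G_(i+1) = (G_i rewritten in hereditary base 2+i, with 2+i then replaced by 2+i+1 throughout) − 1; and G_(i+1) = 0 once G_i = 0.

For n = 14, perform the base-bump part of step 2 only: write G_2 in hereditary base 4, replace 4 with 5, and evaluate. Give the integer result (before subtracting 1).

base 2: 14 = 2^(2 + 1) + 2^2 + 2; at 3: 3^(3 + 1) + 3^3 + 3 = 111; next = 110
base 3: 110 = 3^(3 + 1) + 3^3 + 2; at 4: 4^(4 + 1) + 4^4 + 2 = 1282; next = 1281
base 4: 1281 = 4^(4 + 1) + 4^4 + 1; at 5: 5^(5 + 1) + 5^5 + 1 = 18751; next = 18750

18751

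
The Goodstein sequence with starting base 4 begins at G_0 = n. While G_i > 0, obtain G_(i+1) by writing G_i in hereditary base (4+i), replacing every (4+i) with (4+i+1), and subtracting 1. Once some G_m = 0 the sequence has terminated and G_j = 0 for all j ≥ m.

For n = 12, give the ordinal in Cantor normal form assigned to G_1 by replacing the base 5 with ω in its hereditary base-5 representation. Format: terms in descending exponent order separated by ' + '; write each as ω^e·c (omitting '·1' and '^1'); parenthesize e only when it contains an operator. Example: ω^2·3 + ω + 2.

ω·2 + 4

base 4: 12 = 3·4; at 5: 3·5 = 15; next = 14
base 5: 14 = 2·5 + 4; at 6: 2·6 + 4 = 16; next = 15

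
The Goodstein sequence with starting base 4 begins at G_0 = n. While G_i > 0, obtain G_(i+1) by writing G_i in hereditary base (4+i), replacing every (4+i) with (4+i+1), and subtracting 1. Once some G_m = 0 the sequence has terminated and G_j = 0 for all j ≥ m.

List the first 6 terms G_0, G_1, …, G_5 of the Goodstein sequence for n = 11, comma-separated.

11, 12, 13, 14, 15, 15

11 —HB4→ 2·4 + 3 —bump→ 2·5 + 3 = 13 —(−1)→ 12
12 —HB5→ 2·5 + 2 —bump→ 2·6 + 2 = 14 —(−1)→ 13
13 —HB6→ 2·6 + 1 —bump→ 2·7 + 1 = 15 —(−1)→ 14
14 —HB7→ 2·7 —bump→ 2·8 = 16 —(−1)→ 15
15 —HB8→ 8 + 7 —bump→ 9 + 7 = 16 —(−1)→ 15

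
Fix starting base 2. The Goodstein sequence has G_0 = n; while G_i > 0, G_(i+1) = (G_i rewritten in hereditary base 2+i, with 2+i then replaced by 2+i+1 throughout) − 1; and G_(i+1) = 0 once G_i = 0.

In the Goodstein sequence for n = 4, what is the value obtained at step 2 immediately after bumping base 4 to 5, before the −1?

61

[0] 4 ≡ 2^2 (base 2). Lift 3: 27. −1: 26.
[1] 26 ≡ 2·3^2 + 2·3 + 2 (base 3). Lift 4: 42. −1: 41.
[2] 41 ≡ 2·4^2 + 2·4 + 1 (base 4). Lift 5: 61. −1: 60.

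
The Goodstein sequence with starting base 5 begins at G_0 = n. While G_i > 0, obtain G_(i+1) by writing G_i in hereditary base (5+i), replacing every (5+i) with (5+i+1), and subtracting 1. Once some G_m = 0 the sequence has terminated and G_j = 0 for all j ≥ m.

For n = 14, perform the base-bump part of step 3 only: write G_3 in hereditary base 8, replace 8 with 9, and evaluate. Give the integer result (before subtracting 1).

(0) 14|_5 = 2·5 + 4 ↦ 2·6 + 4|_6 = 16 ⇒ 15
(1) 15|_6 = 2·6 + 3 ↦ 2·7 + 3|_7 = 17 ⇒ 16
(2) 16|_7 = 2·7 + 2 ↦ 2·8 + 2|_8 = 18 ⇒ 17
(3) 17|_8 = 2·8 + 1 ↦ 2·9 + 1|_9 = 19 ⇒ 18

19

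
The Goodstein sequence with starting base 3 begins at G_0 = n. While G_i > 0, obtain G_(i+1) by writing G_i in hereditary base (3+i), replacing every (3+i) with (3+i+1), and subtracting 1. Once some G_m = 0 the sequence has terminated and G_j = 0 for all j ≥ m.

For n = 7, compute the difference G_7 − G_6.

0

7 —HB3→ 2·3 + 1 —bump→ 2·4 + 1 = 9 —(−1)→ 8
8 —HB4→ 2·4 —bump→ 2·5 = 10 —(−1)→ 9
9 —HB5→ 5 + 4 —bump→ 6 + 4 = 10 —(−1)→ 9
9 —HB6→ 6 + 3 —bump→ 7 + 3 = 10 —(−1)→ 9
9 —HB7→ 7 + 2 —bump→ 8 + 2 = 10 —(−1)→ 9
9 —HB8→ 8 + 1 —bump→ 9 + 1 = 10 —(−1)→ 9
9 —HB9→ 9 —bump→ 10 = 10 —(−1)→ 9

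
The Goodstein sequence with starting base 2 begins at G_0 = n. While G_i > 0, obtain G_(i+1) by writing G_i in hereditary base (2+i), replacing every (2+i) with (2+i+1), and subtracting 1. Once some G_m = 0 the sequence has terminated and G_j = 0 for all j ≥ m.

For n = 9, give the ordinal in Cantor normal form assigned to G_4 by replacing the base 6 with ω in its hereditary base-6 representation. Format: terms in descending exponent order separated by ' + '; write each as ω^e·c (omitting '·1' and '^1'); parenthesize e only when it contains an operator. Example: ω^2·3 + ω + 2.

(0) 9|_2 = 2^(2 + 1) + 1 ↦ 3^(3 + 1) + 1|_3 = 82 ⇒ 81
(1) 81|_3 = 3^(3 + 1) ↦ 4^(4 + 1)|_4 = 1024 ⇒ 1023
(2) 1023|_4 = 3·4^4 + 3·4^3 + 3·4^2 + 3·4 + 3 ↦ 3·5^5 + 3·5^3 + 3·5^2 + 3·5 + 3|_5 = 9843 ⇒ 9842
(3) 9842|_5 = 3·5^5 + 3·5^3 + 3·5^2 + 3·5 + 2 ↦ 3·6^6 + 3·6^3 + 3·6^2 + 3·6 + 2|_6 = 140744 ⇒ 140743
(4) 140743|_6 = 3·6^6 + 3·6^3 + 3·6^2 + 3·6 + 1 ↦ 3·7^7 + 3·7^3 + 3·7^2 + 3·7 + 1|_7 = 2471827 ⇒ 2471826

ω^ω·3 + ω^3·3 + ω^2·3 + ω·3 + 1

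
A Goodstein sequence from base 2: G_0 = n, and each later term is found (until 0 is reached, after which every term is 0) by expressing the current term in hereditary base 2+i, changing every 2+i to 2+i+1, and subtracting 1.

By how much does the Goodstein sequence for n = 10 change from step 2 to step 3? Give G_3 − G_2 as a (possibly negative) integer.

14600

i=0: 10 = 2^(2 + 1) + 2 (b=2); 2→3: 3^(3 + 1) + 3 = 84; 84−1 = 83
i=1: 83 = 3^(3 + 1) + 2 (b=3); 3→4: 4^(4 + 1) + 2 = 1026; 1026−1 = 1025
i=2: 1025 = 4^(4 + 1) + 1 (b=4); 4→5: 5^(5 + 1) + 1 = 15626; 15626−1 = 15625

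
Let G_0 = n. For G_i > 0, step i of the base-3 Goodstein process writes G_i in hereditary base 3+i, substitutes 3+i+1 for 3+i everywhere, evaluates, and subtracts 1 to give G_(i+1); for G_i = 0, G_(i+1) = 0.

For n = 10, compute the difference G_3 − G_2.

3

[0] 10 ≡ 3^2 + 1 (base 3). Lift 4: 17. −1: 16.
[1] 16 ≡ 4^2 (base 4). Lift 5: 25. −1: 24.
[2] 24 ≡ 4·5 + 4 (base 5). Lift 6: 28. −1: 27.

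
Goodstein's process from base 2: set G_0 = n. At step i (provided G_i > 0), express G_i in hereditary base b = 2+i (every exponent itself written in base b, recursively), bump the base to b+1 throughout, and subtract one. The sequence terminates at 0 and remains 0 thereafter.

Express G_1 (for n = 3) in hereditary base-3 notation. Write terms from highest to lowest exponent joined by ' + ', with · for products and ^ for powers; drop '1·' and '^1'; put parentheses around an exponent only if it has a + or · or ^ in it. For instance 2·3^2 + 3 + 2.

step 0: 3 = 2 + 1; sub 3 for 2: 3 + 1; = 4; G_1 = 4−1 = 3
step 1: 3 = 3; sub 4 for 3: 4; = 4; G_2 = 4−1 = 3

3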